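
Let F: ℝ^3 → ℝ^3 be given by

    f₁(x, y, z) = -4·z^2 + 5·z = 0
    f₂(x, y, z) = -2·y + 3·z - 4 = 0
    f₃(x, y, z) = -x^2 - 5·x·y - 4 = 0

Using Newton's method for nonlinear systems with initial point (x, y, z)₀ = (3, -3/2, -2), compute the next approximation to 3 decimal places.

(-19.762, -3.143, -0.762)

At (3, -3/2, -2): F = (-26.000, -7.000, 9.500).
Jacobian J = [[0, 0, -8·z + 5], [0, -2, 3], [-2·x - 5·y, -5·x, 0]].
At the point, J = [[0.000, 0.000, 21.000], [0.000, -2.000, 3.000], [1.500, -15.000, 0.000]] (det J = 63.000).
Solving J·Δ = −F gives Δ = (-22.762, -1.643, 1.238).
Then the next iterate is (x, y, z)₁ = (-19.762, -3.143, -0.762).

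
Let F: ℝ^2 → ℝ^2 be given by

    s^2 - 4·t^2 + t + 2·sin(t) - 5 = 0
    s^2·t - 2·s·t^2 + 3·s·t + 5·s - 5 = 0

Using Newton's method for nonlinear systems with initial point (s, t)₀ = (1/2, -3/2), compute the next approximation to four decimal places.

At (1/2, -3/2): F = (-17.244990, -7.3750).
Jacobian J = [[2·s, -8·t + 2·cos(t) + 1], [2·s·t - 2·t^2 + 3·t + 5, s^2 - 4·s·t + 3·s]].
At the point, J = [[1.0000, 13.141474], [-5.5000, 4.7500]] (det J = 77.028109).
Solving J·Δ = −F gives Δ = (-0.1948, 1.3271).
Then the next iterate is (s, t)₁ = (0.3052, -0.1729).

(0.3052, -0.1729)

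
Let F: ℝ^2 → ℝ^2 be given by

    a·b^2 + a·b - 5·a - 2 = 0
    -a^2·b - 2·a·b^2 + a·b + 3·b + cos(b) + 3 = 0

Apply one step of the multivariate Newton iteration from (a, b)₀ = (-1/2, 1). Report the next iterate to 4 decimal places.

(0.3294, -0.9922)

At (-1/2, 1): F = (-0.5000, 6.790302).
Jacobian J = [[b^2 + b - 5, 2·a·b + a], [-2·a·b - 2·b^2 + b, -a^2 - 4·a·b + a - sin(b) + 3]].
At the point, J = [[-3.0000, -1.5000], [0.0000, 3.408529]] (det J = -10.225587).
Solving J·Δ = −F gives Δ = (0.8294, -1.9922).
Then the next iterate is (a, b)₁ = (0.3294, -0.9922).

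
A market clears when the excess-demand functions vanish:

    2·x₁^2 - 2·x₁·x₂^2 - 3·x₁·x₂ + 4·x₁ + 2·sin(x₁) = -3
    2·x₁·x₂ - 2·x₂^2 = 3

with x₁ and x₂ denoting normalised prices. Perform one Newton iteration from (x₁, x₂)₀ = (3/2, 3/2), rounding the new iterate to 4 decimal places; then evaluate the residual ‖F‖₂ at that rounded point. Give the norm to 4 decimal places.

1.5749

At (3/2, 3/2): F = (1.994990, -3.0000).
Jacobian J = [[4·x₁ - 2·x₂^2 - 3·x₂ + 2·cos(x₁) + 4, -4·x₁·x₂ - 3·x₁], [2·x₂, 2·x₁ - 4·x₂]].
At the point, J = [[1.141474, -13.5000], [3.0000, -3.0000]] (det J = 37.075577).
Solving J·Δ = −F gives Δ = (1.2538, 0.2538).
Then the next iterate is (x₁, x₂)₁ = (2.7538, 1.7538).
Re-evaluating at (2.7538, 1.7538): F = (-1.490878, 0.5076), so ‖F‖₂ = 1.5749.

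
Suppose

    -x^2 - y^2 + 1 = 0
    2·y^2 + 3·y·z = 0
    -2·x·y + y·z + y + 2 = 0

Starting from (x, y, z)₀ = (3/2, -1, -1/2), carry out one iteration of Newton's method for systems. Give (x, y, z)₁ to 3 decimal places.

(-1.083, -3.750, 5.708)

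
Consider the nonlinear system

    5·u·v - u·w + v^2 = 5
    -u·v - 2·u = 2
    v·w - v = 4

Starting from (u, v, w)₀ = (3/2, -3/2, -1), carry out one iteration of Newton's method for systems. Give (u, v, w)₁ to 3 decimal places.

At (3/2, -3/2, -1): F = (-12.500, -2.750, -1.000).
Jacobian J = [[5·v - w, 5·u + 2·v, -u], [-v - 2, -u, 0], [0, w - 1, v]].
At the point, J = [[-6.500, 4.500, -1.500], [-0.500, -1.500, 0.000], [0.000, -2.000, -1.500]] (det J = -19.500).
Solving J·Δ = −F gives Δ = (-2.702, -0.933, 0.577).
Then the next iterate is (u, v, w)₁ = (-1.202, -2.433, -0.423).

(-1.202, -2.433, -0.423)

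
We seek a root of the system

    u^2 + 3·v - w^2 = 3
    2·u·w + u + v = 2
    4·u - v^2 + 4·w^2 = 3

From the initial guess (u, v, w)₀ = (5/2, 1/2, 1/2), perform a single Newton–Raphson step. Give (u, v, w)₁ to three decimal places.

(1.052, 1.319, 0.216)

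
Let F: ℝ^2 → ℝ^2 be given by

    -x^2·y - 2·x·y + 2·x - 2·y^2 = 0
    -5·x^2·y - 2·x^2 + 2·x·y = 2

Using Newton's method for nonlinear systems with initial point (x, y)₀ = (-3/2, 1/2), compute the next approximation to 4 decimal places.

At (-3/2, 1/2): F = (-3.1250, -13.6250).
Jacobian J = [[-2·x·y - 2·y + 2, -x^2 - 2·x - 4·y], [-10·x·y - 4·x + 2·y, -5·x^2 + 2·x]].
At the point, J = [[2.5000, -1.2500], [14.5000, -14.2500]] (det J = -17.5000).
Solving J·Δ = −F gives Δ = (1.5714, 0.6429).
Then the next iterate is (x, y)₁ = (0.0714, 1.1429).

(0.0714, 1.1429)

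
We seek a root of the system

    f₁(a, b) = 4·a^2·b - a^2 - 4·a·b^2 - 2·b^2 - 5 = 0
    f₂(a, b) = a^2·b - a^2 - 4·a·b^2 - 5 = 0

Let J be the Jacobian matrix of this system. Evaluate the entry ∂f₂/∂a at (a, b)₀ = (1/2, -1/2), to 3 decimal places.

∂f₂/∂a = 2·a·b - 2·a - 4·b^2.
At (1/2, -1/2) this is -2.500.

-2.500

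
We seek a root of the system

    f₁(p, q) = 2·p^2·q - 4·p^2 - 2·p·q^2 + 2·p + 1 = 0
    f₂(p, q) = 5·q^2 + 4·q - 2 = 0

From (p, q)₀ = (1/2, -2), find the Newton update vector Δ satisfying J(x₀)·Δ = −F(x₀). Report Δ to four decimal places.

At (1/2, -2): F = (-4.0000, 10.0000).
Jacobian J = [[4·p·q - 8·p - 2·q^2 + 2, 2·p^2 - 4·p·q], [0, 10·q + 4]].
At the point, J = [[-14.0000, 4.5000], [0.0000, -16.0000]] (det J = 224.0000).
Solving J·Δ = −F gives Δ = (-0.0848, 0.6250).

(-0.0848, 0.6250)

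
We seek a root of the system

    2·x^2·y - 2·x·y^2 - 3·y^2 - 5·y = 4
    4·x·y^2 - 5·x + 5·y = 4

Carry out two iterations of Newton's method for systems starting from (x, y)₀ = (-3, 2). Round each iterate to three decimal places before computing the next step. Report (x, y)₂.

At (-3, 2): F = (34.000, -27.000).
Jacobian J = [[4·x·y - 2·y^2, 2·x^2 - 4·x·y - 6·y - 5], [4·y^2 - 5, 8·x·y + 5]].
At the point, J = [[-32.000, 25.000], [11.000, -43.000]] (det J = 1101.000).
Solving J·Δ = −F gives Δ = (0.715, -0.445).
Then the next iterate is (x, y)₁ = (-2.285, 1.555).
Round to (-2.285, 1.555) and repeat: F = (8.25931, -6.90075), J = [[-19.04875, 10.32515], [4.67210, -23.42540]].
Δ = (0.307, -0.233), so (x, y)₂ = (-1.978, 1.322).

(-1.978, 1.322)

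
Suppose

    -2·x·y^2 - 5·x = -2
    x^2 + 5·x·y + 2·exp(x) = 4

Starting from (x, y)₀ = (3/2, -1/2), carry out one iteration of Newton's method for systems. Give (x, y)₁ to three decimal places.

(0.678, 0.076)

At (3/2, -1/2): F = (-6.250, 3.46338).
Jacobian J = [[-2·y^2 - 5, -4·x·y], [2·x + 5·y + 2·exp(x), 5·x]].
At the point, J = [[-5.500, 3.000], [9.46338, 7.500]] (det J = -69.64013).
Solving J·Δ = −F gives Δ = (-0.822, 0.576).
Then the next iterate is (x, y)₁ = (0.678, 0.076).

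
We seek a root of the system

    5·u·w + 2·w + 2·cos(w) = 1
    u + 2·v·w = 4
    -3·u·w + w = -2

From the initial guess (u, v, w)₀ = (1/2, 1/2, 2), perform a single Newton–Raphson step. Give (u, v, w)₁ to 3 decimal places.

At (1/2, 1/2, 2): F = (7.16771, -1.500, 1.000).
Jacobian J = [[5·w, 0, 5·u - 2·sin(w) + 2], [1, 2·w, 2·v], [-3·w, 0, -3·u + 1]].
At the point, J = [[10.000, 0.000, 2.68141], [1.000, 4.000, 1.000], [-6.000, 0.000, -0.500]] (det J = 44.35372).
Solving J·Δ = −F gives Δ = (0.565, 1.429, -4.780).
Then the next iterate is (u, v, w)₁ = (1.065, 1.929, -2.780).

(1.065, 1.929, -2.780)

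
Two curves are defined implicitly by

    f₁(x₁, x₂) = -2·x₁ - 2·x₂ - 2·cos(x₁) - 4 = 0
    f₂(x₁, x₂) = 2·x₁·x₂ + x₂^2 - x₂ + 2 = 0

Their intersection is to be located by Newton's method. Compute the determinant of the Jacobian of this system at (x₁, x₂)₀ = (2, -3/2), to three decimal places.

-6.000

J = [[2·sin(x₁) - 2, -2], [2·x₂, 2·x₁ + 2·x₂ - 1]].
At the point, J = [[-0.18141, -2.000], [-3.000, 0.000]].
det J = -6.000.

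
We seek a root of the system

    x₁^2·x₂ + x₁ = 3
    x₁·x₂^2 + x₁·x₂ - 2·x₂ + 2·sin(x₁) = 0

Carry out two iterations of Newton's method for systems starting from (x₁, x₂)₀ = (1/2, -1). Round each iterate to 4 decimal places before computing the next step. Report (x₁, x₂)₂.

(9.7534, 6.4983)

At (1/2, -1): F = (-2.7500, 2.958851).
Jacobian J = [[2·x₁·x₂ + 1, x₁^2], [x₂^2 + x₂ + 2·cos(x₁), 2·x₁·x₂ + x₁ - 2]].
At the point, J = [[0.0000, 0.2500], [1.755165, -2.5000]] (det J = -0.438791).
Solving J·Δ = −F gives Δ = (13.9822, 11.0000).
Then the next iterate is (x₁, x₂)₁ = (14.4822, 10.0000).
Round to (14.4822, 10.0000) and repeat: F = (2108.823368, 1574.924129), J = [[290.6440, 209.734117], [109.323544, 302.1262]].
Δ = (-4.7288, -3.5017), so (x₁, x₂)₂ = (9.7534, 6.4983).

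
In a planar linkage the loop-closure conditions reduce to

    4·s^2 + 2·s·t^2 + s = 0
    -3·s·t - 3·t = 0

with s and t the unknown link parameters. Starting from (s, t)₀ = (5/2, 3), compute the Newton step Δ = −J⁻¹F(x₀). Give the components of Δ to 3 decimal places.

(1.317, -4.129)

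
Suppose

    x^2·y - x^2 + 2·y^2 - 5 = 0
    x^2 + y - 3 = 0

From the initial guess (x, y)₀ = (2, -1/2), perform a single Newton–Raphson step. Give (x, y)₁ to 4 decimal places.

At (2, -1/2): F = (-10.5000, 0.5000).
Jacobian J = [[2·x·y - 2·x, x^2 + 4·y], [2·x, 1]].
At the point, J = [[-6.0000, 2.0000], [4.0000, 1.0000]] (det J = -14.0000).
Solving J·Δ = −F gives Δ = (-0.8214, 2.7857).
Then the next iterate is (x, y)₁ = (1.1786, 2.2857).

(1.1786, 2.2857)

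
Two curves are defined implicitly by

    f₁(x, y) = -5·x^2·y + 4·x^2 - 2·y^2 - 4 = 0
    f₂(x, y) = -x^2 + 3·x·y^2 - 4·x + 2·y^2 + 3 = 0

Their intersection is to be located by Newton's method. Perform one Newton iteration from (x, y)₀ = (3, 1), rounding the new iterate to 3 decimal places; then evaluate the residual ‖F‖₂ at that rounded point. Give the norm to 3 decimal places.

At (3, 1): F = (-15.000, -7.000).
Jacobian J = [[-10·x·y + 8·x, -5·x^2 - 4·y], [-2·x + 3·y^2 - 4, 6·x·y + 4·y]].
At the point, J = [[-6.000, -49.000], [-7.000, 22.000]] (det J = -475.000).
Solving J·Δ = −F gives Δ = (-1.417, -0.133).
Then the next iterate is (x, y)₁ = (1.583, 0.867).
Re-evaluating at (1.583, 0.867): F = (-6.34285, -0.76474), so ‖F‖₂ = 6.389.

6.389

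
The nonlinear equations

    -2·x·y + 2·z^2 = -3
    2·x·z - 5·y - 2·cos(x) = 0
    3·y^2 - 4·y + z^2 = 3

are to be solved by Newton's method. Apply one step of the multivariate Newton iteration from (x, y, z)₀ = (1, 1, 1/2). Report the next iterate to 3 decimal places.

(2.950, 1.850, 2.550)

At (1, 1, 1/2): F = (1.500, -5.08060, -3.750).
Jacobian J = [[-2·y, -2·x, 4·z], [2·z + 2·sin(x), -5, 2·x], [0, 6·y - 4, 2·z]].
At the point, J = [[-2.000, -2.000, 2.000], [2.68294, -5.000, 2.000], [0.000, 2.000, 1.000]] (det J = 34.09765).
Solving J·Δ = −F gives Δ = (1.950, 0.850, 2.050).
Then the next iterate is (x, y, z)₁ = (2.950, 1.850, 2.550).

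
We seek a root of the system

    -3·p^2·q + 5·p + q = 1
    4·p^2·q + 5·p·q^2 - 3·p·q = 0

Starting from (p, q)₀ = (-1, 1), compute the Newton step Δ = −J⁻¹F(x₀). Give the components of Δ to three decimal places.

(0.622, -0.578)

At (-1, 1): F = (-8.000, 2.000).
Jacobian J = [[-6·p·q + 5, -3·p^2 + 1], [8·p·q + 5·q^2 - 3·q, 4·p^2 + 10·p·q - 3·p]].
At the point, J = [[11.000, -2.000], [-6.000, -3.000]] (det J = -45.000).
Solving J·Δ = −F gives Δ = (0.622, -0.578).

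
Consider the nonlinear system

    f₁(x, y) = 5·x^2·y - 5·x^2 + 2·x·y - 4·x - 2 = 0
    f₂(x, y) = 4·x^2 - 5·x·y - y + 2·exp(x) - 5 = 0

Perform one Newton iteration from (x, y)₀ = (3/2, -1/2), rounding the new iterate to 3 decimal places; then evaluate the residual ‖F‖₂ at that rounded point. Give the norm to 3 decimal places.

5.498

At (3/2, -1/2): F = (-26.375, 17.21338).
Jacobian J = [[10·x·y - 10·x + 2·y - 4, 5·x^2 + 2·x], [8·x - 5·y + 2·exp(x), -5·x - 1]].
At the point, J = [[-27.500, 14.250], [23.46338, -8.500]] (det J = -100.60314).
Solving J·Δ = −F gives Δ = (-0.210, 1.446).
Then the next iterate is (x, y)₁ = (1.290, 0.946).
Re-evaluating at (1.290, 0.946): F = (-5.16863, 1.87427), so ‖F‖₂ = 5.498.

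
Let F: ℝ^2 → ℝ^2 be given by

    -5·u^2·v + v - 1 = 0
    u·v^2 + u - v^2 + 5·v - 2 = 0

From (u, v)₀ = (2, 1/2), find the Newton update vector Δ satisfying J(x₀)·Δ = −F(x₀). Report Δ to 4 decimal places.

(-0.2966, -0.3966)

At (2, 1/2): F = (-10.5000, 2.7500).
Jacobian J = [[-10·u·v, -5·u^2 + 1], [v^2 + 1, 2·u·v - 2·v + 5]].
At the point, J = [[-10.0000, -19.0000], [1.2500, 6.0000]] (det J = -36.2500).
Solving J·Δ = −F gives Δ = (-0.2966, -0.3966).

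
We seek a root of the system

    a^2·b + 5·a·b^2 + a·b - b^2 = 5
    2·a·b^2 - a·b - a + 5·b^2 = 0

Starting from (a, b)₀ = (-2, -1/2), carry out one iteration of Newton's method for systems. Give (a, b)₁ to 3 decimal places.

(7.091, -1.750)

At (-2, -1/2): F = (-8.750, 1.250).
Jacobian J = [[2·a·b + 5·b^2 + b, a^2 + 10·a·b + a - 2·b], [2·b^2 - b - 1, 4·a·b - a + 10·b]].
At the point, J = [[2.750, 13.000], [0.000, 1.000]] (det J = 2.750).
Solving J·Δ = −F gives Δ = (9.091, -1.250).
Then the next iterate is (a, b)₁ = (7.091, -1.750).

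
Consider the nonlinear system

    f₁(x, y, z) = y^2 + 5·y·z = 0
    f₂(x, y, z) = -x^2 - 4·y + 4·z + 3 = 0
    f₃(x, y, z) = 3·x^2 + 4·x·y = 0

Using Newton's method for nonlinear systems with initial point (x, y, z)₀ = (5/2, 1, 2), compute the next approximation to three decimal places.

At (5/2, 1, 2): F = (11.000, 0.750, 28.750).
Jacobian J = [[0, 2·y + 5·z, 5·y], [-2·x, -4, 4], [6·x + 4·y, 4·x, 0]].
At the point, J = [[0.000, 12.000, 5.000], [-5.000, -4.000, 4.000], [19.000, 10.000, 0.000]] (det J = 1042.000).
Solving J·Δ = −F gives Δ = (-1.490, -0.044, -2.094).
Then the next iterate is (x, y, z)₁ = (1.010, 0.956, -0.094).

(1.010, 0.956, -0.094)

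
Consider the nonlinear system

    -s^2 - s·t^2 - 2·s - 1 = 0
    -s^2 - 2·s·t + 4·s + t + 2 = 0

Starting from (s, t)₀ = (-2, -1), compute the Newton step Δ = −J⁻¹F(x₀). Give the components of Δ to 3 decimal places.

(1.222, 0.556)

At (-2, -1): F = (1.000, -15.000).
Jacobian J = [[-2·s - t^2 - 2, -2·s·t], [-2·s - 2·t + 4, -2·s + 1]].
At the point, J = [[1.000, -4.000], [10.000, 5.000]] (det J = 45.000).
Solving J·Δ = −F gives Δ = (1.222, 0.556).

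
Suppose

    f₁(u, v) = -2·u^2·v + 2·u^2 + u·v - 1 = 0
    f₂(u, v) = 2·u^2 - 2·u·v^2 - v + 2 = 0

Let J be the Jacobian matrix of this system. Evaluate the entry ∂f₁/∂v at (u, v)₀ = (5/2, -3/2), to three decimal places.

∂f₁/∂v = -2·u^2 + u.
At (5/2, -3/2) this is -10.000.

-10.000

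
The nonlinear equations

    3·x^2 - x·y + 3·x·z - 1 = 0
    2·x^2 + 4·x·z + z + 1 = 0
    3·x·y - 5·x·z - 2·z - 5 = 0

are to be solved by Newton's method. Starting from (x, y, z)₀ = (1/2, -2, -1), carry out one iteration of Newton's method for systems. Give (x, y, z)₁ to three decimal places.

At (1/2, -2, -1): F = (-0.750, -1.500, -3.500).
Jacobian J = [[6·x - y + 3·z, -x, 3·x], [4·x + 4·z, 0, 4·x + 1], [3·y - 5·z, 3·x, -5·x - 2]].
At the point, J = [[2.000, -0.500, 1.500], [-2.000, 0.000, 3.000], [-1.000, 1.500, -4.500]] (det J = -7.500).
Solving J·Δ = −F gives Δ = (1.150, 6.900, 1.267).
Then the next iterate is (x, y, z)₁ = (1.650, 4.900, 0.267).

(1.650, 4.900, 0.267)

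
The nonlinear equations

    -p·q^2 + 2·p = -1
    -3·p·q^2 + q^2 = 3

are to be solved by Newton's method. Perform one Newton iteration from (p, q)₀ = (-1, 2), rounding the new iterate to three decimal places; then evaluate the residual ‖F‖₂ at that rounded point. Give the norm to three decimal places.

3.276

At (-1, 2): F = (3.000, 13.000).
Jacobian J = [[-q^2 + 2, -2·p·q], [-3·q^2, -6·p·q + 2·q]].
At the point, J = [[-2.000, 4.000], [-12.000, 16.000]] (det J = 16.000).
Solving J·Δ = −F gives Δ = (0.250, -0.625).
Then the next iterate is (p, q)₁ = (-0.750, 1.375).
Re-evaluating at (-0.750, 1.375): F = (0.91797, 3.14453), so ‖F‖₂ = 3.276.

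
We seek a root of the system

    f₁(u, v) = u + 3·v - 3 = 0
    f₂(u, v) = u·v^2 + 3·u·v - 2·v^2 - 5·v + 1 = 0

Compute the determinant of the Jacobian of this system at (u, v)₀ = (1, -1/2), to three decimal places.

J = [[1, 3], [v^2 + 3·v, 2·u·v + 3·u - 4·v - 5]].
At the point, J = [[1.000, 3.000], [-1.250, -1.000]].
det J = 2.750.

2.750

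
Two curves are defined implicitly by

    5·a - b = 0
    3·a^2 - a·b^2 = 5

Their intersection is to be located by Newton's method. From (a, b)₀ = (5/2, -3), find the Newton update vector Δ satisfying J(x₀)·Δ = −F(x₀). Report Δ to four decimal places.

At (5/2, -3): F = (15.5000, -8.7500).
Jacobian J = [[5, -1], [6·a - b^2, -2·a·b]].
At the point, J = [[5.0000, -1.0000], [6.0000, 15.0000]] (det J = 81.0000).
Solving J·Δ = −F gives Δ = (-2.7623, 1.6883).

(-2.7623, 1.6883)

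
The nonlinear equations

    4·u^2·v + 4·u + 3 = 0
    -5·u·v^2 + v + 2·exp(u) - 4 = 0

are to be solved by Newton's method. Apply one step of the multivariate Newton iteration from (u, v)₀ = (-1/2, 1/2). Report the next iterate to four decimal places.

(-1.4822, 0.9645)

At (-1/2, 1/2): F = (1.5000, -1.661939).
Jacobian J = [[8·u·v + 4, 4·u^2], [-5·v^2 + 2·exp(u), -10·u·v + 1]].
At the point, J = [[2.0000, 1.0000], [-0.036939, 3.5000]] (det J = 7.036939).
Solving J·Δ = −F gives Δ = (-0.9822, 0.4645).
Then the next iterate is (u, v)₁ = (-1.4822, 0.9645).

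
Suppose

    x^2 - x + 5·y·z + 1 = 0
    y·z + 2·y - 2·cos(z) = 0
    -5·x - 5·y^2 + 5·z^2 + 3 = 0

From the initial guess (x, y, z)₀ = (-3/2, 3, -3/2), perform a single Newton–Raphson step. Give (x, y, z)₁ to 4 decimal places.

At (-3/2, 3, -3/2): F = (-17.7500, 1.358526, -23.2500).
Jacobian J = [[2·x - 1, 5·z, 5·y], [0, z + 2, y + 2·sin(z)], [-5, -10·y, 10·z]].
At the point, J = [[-4.0000, -7.5000, 15.0000], [0.0000, 0.5000, 1.005010], [-5.0000, -30.0000, -15.0000]] (det J = -15.413327).
Solving J·Δ = −F gives Δ = (-52.9795, 11.6217, -7.1337).
Then the next iterate is (x, y, z)₁ = (-54.4795, 14.6217, -8.6337).

(-54.4795, 14.6217, -8.6337)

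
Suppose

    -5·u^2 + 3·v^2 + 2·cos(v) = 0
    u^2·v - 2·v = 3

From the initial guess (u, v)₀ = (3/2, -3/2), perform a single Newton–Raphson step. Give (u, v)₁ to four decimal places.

(0.7988, -0.6208)

At (3/2, -3/2): F = (-4.358526, -3.3750).
Jacobian J = [[-10·u, 6·v - 2·sin(v)], [2·u·v, u^2 - 2]].
At the point, J = [[-15.0000, -7.005010], [-4.5000, 0.2500]] (det J = -35.272545).
Solving J·Δ = −F gives Δ = (-0.7012, 0.8792).
Then the next iterate is (u, v)₁ = (0.7988, -0.6208).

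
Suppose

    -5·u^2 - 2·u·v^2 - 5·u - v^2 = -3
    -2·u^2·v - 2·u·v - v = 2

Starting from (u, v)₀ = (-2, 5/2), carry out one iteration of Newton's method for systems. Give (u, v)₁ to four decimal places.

(-1.3316, 1.6053)

At (-2, 5/2): F = (11.7500, -14.5000).
Jacobian J = [[-10·u - 2·v^2 - 5, -4·u·v - 2·v], [-4·u·v - 2·v, -2·u^2 - 2·u - 1]].
At the point, J = [[2.5000, 15.0000], [15.0000, -5.0000]] (det J = -237.5000).
Solving J·Δ = −F gives Δ = (0.6684, -0.8947).
Then the next iterate is (u, v)₁ = (-1.3316, 1.6053).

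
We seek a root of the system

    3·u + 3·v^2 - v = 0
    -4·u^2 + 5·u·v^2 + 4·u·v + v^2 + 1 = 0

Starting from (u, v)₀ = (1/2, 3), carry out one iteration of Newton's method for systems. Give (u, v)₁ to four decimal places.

At (1/2, 3): F = (25.5000, 37.5000).
Jacobian J = [[3, 6·v - 1], [-8·u + 5·v^2 + 4·v, 10·u·v + 4·u + 2·v]].
At the point, J = [[3.0000, 17.0000], [53.0000, 23.0000]] (det J = -832.0000).
Solving J·Δ = −F gives Δ = (-0.0613, -1.4892).
Then the next iterate is (u, v)₁ = (0.4387, 1.5108).

(0.4387, 1.5108)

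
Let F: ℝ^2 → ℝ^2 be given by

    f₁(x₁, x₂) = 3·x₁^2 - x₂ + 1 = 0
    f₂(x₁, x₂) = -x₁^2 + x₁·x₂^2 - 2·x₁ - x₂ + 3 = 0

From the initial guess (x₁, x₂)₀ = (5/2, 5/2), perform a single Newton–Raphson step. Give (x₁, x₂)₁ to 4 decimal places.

(1.3166, 1.9989)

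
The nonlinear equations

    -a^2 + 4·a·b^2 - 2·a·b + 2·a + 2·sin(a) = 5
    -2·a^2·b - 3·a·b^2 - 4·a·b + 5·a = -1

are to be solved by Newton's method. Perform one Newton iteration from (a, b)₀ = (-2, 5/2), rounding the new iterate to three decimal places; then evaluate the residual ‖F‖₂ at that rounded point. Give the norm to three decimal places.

At (-2, 5/2): F = (-54.81859, 28.500).
Jacobian J = [[-2·a + 4·b^2 - 2·b + 2·cos(a) + 2, 8·a·b - 2·a], [-4·a·b - 3·b^2 - 4·b + 5, -2·a^2 - 6·a·b - 4·a]].
At the point, J = [[25.16771, -36.000], [-3.750, 30.000]] (det J = 620.03119).
Solving J·Δ = −F gives Δ = (0.998, -0.825).
Then the next iterate is (a, b)₁ = (-1.002, 1.675).
Re-evaluating at (-1.002, 1.675): F = (-17.58135, 7.77370), so ‖F‖₂ = 19.223.

19.223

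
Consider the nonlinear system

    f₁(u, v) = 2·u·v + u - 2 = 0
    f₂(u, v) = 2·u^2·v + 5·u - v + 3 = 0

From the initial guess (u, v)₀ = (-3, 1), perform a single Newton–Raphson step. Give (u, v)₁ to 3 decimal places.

At (-3, 1): F = (-11.000, 5.000).
Jacobian J = [[2·v + 1, 2·u], [4·u·v + 5, 2·u^2 - 1]].
At the point, J = [[3.000, -6.000], [-7.000, 17.000]] (det J = 9.000).
Solving J·Δ = −F gives Δ = (17.444, 6.889).
Then the next iterate is (u, v)₁ = (14.444, 7.889).

(14.444, 7.889)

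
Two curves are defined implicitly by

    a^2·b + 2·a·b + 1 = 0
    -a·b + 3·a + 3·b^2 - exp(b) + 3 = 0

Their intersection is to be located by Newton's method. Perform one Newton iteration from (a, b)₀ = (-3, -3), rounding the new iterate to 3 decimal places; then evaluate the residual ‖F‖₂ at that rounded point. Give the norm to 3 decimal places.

3.086

At (-3, -3): F = (-8.000, 11.95021).
Jacobian J = [[2·a·b + 2·b, a^2 + 2·a], [-b + 3, -a + 6·b - exp(b)]].
At the point, J = [[12.000, 3.000], [6.000, -15.04979]] (det J = -198.59744).
Solving J·Δ = −F gives Δ = (0.426, 0.964).
Then the next iterate is (a, b)₁ = (-2.574, -2.036).
Re-evaluating at (-2.574, -2.036): F = (-2.00814, 2.34267), so ‖F‖₂ = 3.086.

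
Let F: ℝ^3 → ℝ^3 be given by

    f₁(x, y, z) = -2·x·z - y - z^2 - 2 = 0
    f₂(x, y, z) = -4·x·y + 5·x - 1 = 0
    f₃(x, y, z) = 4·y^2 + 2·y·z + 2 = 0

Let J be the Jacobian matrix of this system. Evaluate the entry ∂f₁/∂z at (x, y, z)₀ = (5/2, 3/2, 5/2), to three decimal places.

-10.000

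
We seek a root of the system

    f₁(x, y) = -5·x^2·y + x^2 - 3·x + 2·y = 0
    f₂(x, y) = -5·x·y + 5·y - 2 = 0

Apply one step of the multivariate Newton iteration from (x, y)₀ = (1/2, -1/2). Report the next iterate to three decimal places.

(-2.100, 3.400)

At (1/2, -1/2): F = (-1.625, -3.250).
Jacobian J = [[-10·x·y + 2·x - 3, -5·x^2 + 2], [-5·y, -5·x + 5]].
At the point, J = [[0.500, 0.750], [2.500, 2.500]] (det J = -0.625).
Solving J·Δ = −F gives Δ = (-2.600, 3.900).
Then the next iterate is (x, y)₁ = (-2.100, 3.400).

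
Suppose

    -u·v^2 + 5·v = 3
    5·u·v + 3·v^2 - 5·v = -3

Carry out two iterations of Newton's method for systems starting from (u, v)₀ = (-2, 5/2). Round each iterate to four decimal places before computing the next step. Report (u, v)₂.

At (-2, 5/2): F = (22.0000, -15.7500).
Jacobian J = [[-v^2, -2·u·v + 5], [5·v, 5·u + 6·v - 5]].
At the point, J = [[-6.2500, 15.0000], [12.5000, 0.0000]] (det J = -187.5000).
Solving J·Δ = −F gives Δ = (1.2600, -0.9417).
Then the next iterate is (u, v)₁ = (-0.7400, 1.5583).
Round to (-0.7400, 1.5583) and repeat: F = (6.588441, -3.272313), J = [[-2.428299, 7.306284], [7.7915, 0.6498]].
Δ = (0.4818, -0.7416), so (u, v)₂ = (-0.2582, 0.8167).

(-0.2582, 0.8167)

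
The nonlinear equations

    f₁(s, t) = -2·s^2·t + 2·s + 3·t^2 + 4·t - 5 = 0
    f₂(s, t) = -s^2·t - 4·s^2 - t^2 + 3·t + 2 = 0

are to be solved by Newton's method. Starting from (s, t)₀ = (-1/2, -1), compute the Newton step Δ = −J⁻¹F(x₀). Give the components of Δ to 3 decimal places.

(5.033, -2.600)

At (-1/2, -1): F = (-6.500, -2.750).
Jacobian J = [[-4·s·t + 2, -2·s^2 + 6·t + 4], [-2·s·t - 8·s, -s^2 - 2·t + 3]].
At the point, J = [[0.000, -2.500], [3.000, 4.750]] (det J = 7.500).
Solving J·Δ = −F gives Δ = (5.033, -2.600).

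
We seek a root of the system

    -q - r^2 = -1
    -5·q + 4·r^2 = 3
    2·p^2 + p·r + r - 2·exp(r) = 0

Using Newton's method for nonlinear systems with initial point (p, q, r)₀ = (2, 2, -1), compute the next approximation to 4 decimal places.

(1.3729, 0.1111, -0.9444)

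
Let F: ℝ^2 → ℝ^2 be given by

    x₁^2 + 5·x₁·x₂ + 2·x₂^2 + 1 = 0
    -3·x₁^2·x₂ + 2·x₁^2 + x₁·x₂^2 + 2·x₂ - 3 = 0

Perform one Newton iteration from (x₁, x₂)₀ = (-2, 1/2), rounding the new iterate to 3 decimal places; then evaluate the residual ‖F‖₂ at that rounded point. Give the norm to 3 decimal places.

2.813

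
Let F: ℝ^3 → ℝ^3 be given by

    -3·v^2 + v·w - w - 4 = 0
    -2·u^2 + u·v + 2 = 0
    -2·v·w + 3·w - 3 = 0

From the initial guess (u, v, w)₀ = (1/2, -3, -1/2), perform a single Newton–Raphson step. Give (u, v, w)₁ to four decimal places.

(0.6802, -1.1981, 0.1331)

At (1/2, -3, -1/2): F = (-29.0000, 0.0000, -7.5000).
Jacobian J = [[0, -6·v + w, v - 1], [-4·u + v, u, 0], [0, -2·w, -2·v + 3]].
At the point, J = [[0.0000, 17.5000, -4.0000], [-5.0000, 0.5000, 0.0000], [0.0000, 1.0000, 9.0000]] (det J = 807.5000).
Solving J·Δ = −F gives Δ = (0.1802, 1.8019, 0.6331).
Then the next iterate is (u, v, w)₁ = (0.6802, -1.1981, 0.1331).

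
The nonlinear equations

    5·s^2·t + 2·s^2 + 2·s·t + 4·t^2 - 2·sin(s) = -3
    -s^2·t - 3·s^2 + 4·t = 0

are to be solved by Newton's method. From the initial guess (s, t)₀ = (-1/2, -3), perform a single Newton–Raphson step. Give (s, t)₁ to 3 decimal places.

At (-1/2, -3): F = (39.70885, -12.000).
Jacobian J = [[10·s·t + 4·s + 2·t - 2·cos(s), 5·s^2 + 2·s + 8·t], [-2·s·t - 6·s, -s^2 + 4]].
At the point, J = [[5.24483, -23.750], [0.000, 3.750]] (det J = 19.66813).
Solving J·Δ = −F gives Δ = (6.919, 3.200).
Then the next iterate is (s, t)₁ = (6.419, 0.200).

(6.419, 0.200)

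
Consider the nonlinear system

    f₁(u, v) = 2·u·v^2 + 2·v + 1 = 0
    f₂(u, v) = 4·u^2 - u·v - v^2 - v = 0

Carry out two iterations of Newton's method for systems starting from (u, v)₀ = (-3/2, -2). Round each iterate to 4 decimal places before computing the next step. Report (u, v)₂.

(-0.3621, -0.8589)

At (-3/2, -2): F = (-15.0000, 4.0000).
Jacobian J = [[2·v^2, 4·u·v + 2], [8·u - v, -u - 2·v - 1]].
At the point, J = [[8.0000, 14.0000], [-10.0000, 4.5000]] (det J = 176.0000).
Solving J·Δ = −F gives Δ = (0.7017, 0.6705).
Then the next iterate is (u, v)₁ = (-0.7983, -1.3295).
Round to (-0.7983, -1.3295) and repeat: F = (-4.481103, 1.049721), J = [[3.535140, 6.245359], [-5.0569, 2.4573]].
Δ = (0.4362, 0.4706), so (u, v)₂ = (-0.3621, -0.8589).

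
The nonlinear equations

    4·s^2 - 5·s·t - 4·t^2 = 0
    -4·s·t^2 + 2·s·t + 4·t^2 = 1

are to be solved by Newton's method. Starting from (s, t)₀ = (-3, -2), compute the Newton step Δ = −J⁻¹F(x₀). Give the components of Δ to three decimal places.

At (-3, -2): F = (-10.000, 75.000).
Jacobian J = [[8·s - 5·t, -5·s - 8·t], [-4·t^2 + 2·t, -8·s·t + 2·s + 8·t]].
At the point, J = [[-14.000, 31.000], [-20.000, -70.000]] (det J = 1600.000).
Solving J·Δ = −F gives Δ = (1.016, 0.781).

(1.016, 0.781)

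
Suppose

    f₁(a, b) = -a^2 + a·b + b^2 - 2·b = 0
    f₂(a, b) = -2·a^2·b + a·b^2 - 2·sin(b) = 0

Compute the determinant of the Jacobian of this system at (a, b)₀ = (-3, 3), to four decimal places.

J = [[-2·a + b, a + 2·b - 2], [-4·a·b + b^2, -2·a^2 + 2·a·b - 2·cos(b)]].
At the point, J = [[9.0000, 1.0000], [45.0000, -34.020015]].
det J = -351.1801.

-351.1801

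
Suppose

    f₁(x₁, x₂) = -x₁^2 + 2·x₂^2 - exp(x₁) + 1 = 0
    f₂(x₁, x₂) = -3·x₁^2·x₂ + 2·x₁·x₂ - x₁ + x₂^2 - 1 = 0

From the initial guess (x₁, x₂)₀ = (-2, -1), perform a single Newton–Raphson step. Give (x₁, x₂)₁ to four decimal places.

At (-2, -1): F = (-1.135335, 18.0000).
Jacobian J = [[-2·x₁ - exp(x₁), 4·x₂], [-6·x₁·x₂ + 2·x₂ - 1, -3·x₁^2 + 2·x₁ + 2·x₂]].
At the point, J = [[3.864665, -4.0000], [-15.0000, -18.0000]] (det J = -129.563965).
Solving J·Δ = −F gives Δ = (0.7134, 0.4055).
Then the next iterate is (x₁, x₂)₁ = (-1.2866, -0.5945).

(-1.2866, -0.5945)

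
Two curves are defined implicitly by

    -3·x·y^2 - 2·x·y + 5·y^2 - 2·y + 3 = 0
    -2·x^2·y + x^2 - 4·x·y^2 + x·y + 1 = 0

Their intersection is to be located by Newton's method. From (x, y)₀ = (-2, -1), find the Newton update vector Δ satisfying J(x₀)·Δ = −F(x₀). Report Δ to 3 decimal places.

At (-2, -1): F = (12.000, 23.000).
Jacobian J = [[-3·y^2 - 2·y, -6·x·y - 2·x + 10·y - 2], [-4·x·y + 2·x - 4·y^2 + y, -2·x^2 - 8·x·y + x]].
At the point, J = [[-1.000, -20.000], [-17.000, -26.000]] (det J = -314.000).
Solving J·Δ = −F gives Δ = (0.471, 0.576).

(0.471, 0.576)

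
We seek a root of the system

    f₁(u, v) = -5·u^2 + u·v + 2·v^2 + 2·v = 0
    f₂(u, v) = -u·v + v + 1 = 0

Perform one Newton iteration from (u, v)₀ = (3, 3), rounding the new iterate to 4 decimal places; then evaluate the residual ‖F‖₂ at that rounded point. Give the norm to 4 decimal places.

At (3, 3): F = (-12.0000, -5.0000).
Jacobian J = [[-10·u + v, u + 4·v + 2], [-v, -u + 1]].
At the point, J = [[-27.0000, 17.0000], [-3.0000, -2.0000]] (det J = 105.0000).
Solving J·Δ = −F gives Δ = (-1.0381, -0.9429).
Then the next iterate is (u, v)₁ = (1.9619, 2.0571).
Re-evaluating at (1.9619, 2.0571): F = (-2.631913, -0.978724), so ‖F‖₂ = 2.8080.

2.8080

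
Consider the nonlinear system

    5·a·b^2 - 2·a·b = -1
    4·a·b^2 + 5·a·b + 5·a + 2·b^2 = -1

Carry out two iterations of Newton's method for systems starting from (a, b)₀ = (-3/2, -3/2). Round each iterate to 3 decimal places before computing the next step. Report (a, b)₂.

At (-3/2, -3/2): F = (-20.375, -4.250).
Jacobian J = [[5·b^2 - 2·b, 10·a·b - 2·a], [4·b^2 + 5·b + 5, 8·a·b + 5·a + 4·b]].
At the point, J = [[14.250, 25.500], [6.500, 4.500]] (det J = -101.625).
Solving J·Δ = −F gives Δ = (0.164, 0.707).
Then the next iterate is (a, b)₁ = (-1.336, -0.793).
Round to (-1.336, -0.793) and repeat: F = (-5.31961, -2.48563), J = [[4.73025, 13.26648], [3.55040, -1.37642]].
Δ = (0.752, 0.133), so (a, b)₂ = (-0.584, -0.660).

(-0.584, -0.660)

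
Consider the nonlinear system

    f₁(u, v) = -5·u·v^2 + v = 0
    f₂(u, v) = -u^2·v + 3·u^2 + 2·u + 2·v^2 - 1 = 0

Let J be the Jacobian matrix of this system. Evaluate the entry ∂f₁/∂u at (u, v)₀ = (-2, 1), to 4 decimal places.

∂f₁/∂u = -5·v^2.
At (-2, 1) this is -5.0000.

-5.0000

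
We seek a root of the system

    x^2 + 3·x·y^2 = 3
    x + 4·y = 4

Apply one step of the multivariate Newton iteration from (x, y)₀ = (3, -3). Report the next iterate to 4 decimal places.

(4.9032, -0.2258)

At (3, -3): F = (87.0000, -13.0000).
Jacobian J = [[2·x + 3·y^2, 6·x·y], [1, 4]].
At the point, J = [[33.0000, -54.0000], [1.0000, 4.0000]] (det J = 186.0000).
Solving J·Δ = −F gives Δ = (1.9032, 2.7742).
Then the next iterate is (x, y)₁ = (4.9032, -0.2258).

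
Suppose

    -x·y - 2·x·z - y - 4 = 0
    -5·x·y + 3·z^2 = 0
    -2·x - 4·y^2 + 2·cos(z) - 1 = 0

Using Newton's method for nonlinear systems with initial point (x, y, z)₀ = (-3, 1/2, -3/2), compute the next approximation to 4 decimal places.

(-0.1445, 0.5100, -0.6931)

At (-3, 1/2, -3/2): F = (-12.0000, 14.2500, 4.141474).
Jacobian J = [[-y - 2·z, -x - 1, -2·x], [-5·y, -5·x, 6·z], [-2, -8·y, -2·sin(z)]].
At the point, J = [[2.5000, 2.0000, 6.0000], [-2.5000, 15.0000, -9.0000], [-2.0000, -4.0000, 1.994990]] (det J = 270.787074).
Solving J·Δ = −F gives Δ = (2.8555, 0.0100, 0.8069).
Then the next iterate is (x, y, z)₁ = (-0.1445, 0.5100, -0.6931).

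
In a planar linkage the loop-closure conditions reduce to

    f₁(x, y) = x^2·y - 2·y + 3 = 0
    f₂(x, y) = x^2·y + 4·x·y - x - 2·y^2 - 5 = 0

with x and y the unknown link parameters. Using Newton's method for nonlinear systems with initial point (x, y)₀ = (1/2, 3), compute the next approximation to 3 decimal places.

At (1/2, 3): F = (-2.250, -16.750).
Jacobian J = [[2·x·y, x^2 - 2], [2·x·y + 4·y - 1, x^2 + 4·x - 4·y]].
At the point, J = [[3.000, -1.750], [14.000, -9.750]] (det J = -4.750).
Solving J·Δ = −F gives Δ = (-1.553, -3.947).
Then the next iterate is (x, y)₁ = (-1.053, -0.947).

(-1.053, -0.947)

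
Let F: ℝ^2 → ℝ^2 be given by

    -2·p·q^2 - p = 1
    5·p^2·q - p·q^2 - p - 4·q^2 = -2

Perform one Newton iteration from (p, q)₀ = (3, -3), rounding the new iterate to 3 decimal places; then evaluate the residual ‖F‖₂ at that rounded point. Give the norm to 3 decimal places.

At (3, -3): F = (-58.000, -199.000).
Jacobian J = [[-2·q^2 - 1, -4·p·q], [10·p·q - q^2 - 1, 5·p^2 - 2·p·q - 8·q]].
At the point, J = [[-19.000, 36.000], [-100.000, 87.000]] (det J = 1947.000).
Solving J·Δ = −F gives Δ = (-1.088, 1.037).
Then the next iterate is (p, q)₁ = (1.912, -1.963).
Re-evaluating at (1.912, -1.963): F = (-17.64728, -58.57424), so ‖F‖₂ = 61.175.

61.175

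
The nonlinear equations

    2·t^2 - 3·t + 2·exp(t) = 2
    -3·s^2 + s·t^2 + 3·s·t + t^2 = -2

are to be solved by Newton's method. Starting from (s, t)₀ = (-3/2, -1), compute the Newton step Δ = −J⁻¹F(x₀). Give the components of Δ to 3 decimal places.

At (-3/2, -1): F = (3.73576, -0.750).
Jacobian J = [[0, 4·t + 2·exp(t) - 3], [-6·s + t^2 + 3·t, 2·s·t + 3·s + 2·t]].
At the point, J = [[0.000, -6.26424], [7.000, -3.500]] (det J = 43.84969).
Solving J·Δ = −F gives Δ = (0.405, 0.596).

(0.405, 0.596)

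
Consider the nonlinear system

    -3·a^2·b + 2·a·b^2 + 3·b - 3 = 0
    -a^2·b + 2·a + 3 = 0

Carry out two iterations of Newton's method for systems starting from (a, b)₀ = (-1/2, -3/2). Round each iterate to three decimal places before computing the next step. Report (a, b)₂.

(-1.944, 0.115)

At (-1/2, -3/2): F = (-8.625, 2.375).
Jacobian J = [[-6·a·b + 2·b^2, -3·a^2 + 4·a·b + 3], [-2·a·b + 2, -a^2]].
At the point, J = [[0.000, 5.250], [0.500, -0.250]] (det J = -2.625).
Solving J·Δ = −F gives Δ = (-3.929, 1.643).
Then the next iterate is (a, b)₁ = (-4.429, 0.143).
Round to (-4.429, 0.143) and repeat: F = (-11.16742, -8.66309), J = [[3.84098, -58.38151], [3.26669, -19.61604]].
Δ = (2.485, -0.028), so (a, b)₂ = (-1.944, 0.115).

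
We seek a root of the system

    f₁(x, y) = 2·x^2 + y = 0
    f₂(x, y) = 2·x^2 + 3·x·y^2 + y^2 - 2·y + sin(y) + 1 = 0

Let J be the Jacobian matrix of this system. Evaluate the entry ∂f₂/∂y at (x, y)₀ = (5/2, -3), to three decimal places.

∂f₂/∂y = 6·x·y + 2·y + cos(y) - 2.
At (5/2, -3) this is -53.990.

-53.990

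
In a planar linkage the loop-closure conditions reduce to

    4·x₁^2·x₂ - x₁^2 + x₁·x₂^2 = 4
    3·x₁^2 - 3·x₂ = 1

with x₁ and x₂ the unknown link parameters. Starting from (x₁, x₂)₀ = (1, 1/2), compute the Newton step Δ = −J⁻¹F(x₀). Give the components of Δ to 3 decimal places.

(0.156, 0.480)

At (1, 1/2): F = (-2.750, 0.500).
Jacobian J = [[8·x₁·x₂ - 2·x₁ + x₂^2, 4·x₁^2 + 2·x₁·x₂], [6·x₁, -3]].
At the point, J = [[2.250, 5.000], [6.000, -3.000]] (det J = -36.750).
Solving J·Δ = −F gives Δ = (0.156, 0.480).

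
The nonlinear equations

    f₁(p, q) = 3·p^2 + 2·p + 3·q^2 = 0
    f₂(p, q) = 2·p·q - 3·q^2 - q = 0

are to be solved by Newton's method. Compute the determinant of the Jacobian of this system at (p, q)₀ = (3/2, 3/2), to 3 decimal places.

J = [[6·p + 2, 6·q], [2·q, 2·p - 6·q - 1]].
At the point, J = [[11.000, 9.000], [3.000, -7.000]].
det J = -104.000.

-104.000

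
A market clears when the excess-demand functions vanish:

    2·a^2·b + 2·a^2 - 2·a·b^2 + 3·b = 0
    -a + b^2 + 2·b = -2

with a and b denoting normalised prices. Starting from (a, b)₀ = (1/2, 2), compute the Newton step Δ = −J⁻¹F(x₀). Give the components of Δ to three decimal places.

(2.060, -1.240)

At (1/2, 2): F = (3.500, 9.500).
Jacobian J = [[4·a·b + 4·a - 2·b^2, 2·a^2 - 4·a·b + 3], [-1, 2·b + 2]].
At the point, J = [[-2.000, -0.500], [-1.000, 6.000]] (det J = -12.500).
Solving J·Δ = −F gives Δ = (2.060, -1.240).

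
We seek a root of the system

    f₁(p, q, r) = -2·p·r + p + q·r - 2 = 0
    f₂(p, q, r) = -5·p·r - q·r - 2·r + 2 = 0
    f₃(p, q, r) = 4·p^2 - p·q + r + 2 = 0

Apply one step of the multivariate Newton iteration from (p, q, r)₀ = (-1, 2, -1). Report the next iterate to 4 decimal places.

At (-1, 2, -1): F = (-7.0000, 1.0000, 7.0000).
Jacobian J = [[-2·r + 1, r, -2·p + q], [-5·r, -r, -5·p - q - 2], [8·p - q, -p, 1]].
At the point, J = [[3.0000, -1.0000, 4.0000], [5.0000, 1.0000, 1.0000], [-10.0000, 1.0000, 1.0000]] (det J = 75.0000).
Solving J·Δ = −F gives Δ = (0.4000, -3.5600, 0.5600).
Then the next iterate is (p, q, r)₁ = (-0.6000, -1.5600, -0.4400).

(-0.6000, -1.5600, -0.4400)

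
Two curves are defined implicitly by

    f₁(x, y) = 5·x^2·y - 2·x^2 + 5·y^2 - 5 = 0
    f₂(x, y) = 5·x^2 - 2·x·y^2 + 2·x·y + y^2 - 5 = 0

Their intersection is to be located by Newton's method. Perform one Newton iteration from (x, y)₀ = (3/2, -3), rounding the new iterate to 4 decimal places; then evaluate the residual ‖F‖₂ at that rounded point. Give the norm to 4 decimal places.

7.3404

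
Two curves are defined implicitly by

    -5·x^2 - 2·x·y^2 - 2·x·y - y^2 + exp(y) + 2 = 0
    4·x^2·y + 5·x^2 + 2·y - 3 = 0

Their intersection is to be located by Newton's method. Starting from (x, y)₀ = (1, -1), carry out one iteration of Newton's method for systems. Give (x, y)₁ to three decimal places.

At (1, -1): F = (-3.63212, -4.000).
Jacobian J = [[-10·x - 2·y^2 - 2·y, -4·x·y - 2·x - 2·y + exp(y)], [8·x·y + 10·x, 4·x^2 + 2]].
At the point, J = [[-10.000, 4.36788], [2.000, 6.000]] (det J = -68.73576).
Solving J·Δ = −F gives Δ = (-0.063, 0.688).
Then the next iterate is (x, y)₁ = (0.937, -0.312).

(0.937, -0.312)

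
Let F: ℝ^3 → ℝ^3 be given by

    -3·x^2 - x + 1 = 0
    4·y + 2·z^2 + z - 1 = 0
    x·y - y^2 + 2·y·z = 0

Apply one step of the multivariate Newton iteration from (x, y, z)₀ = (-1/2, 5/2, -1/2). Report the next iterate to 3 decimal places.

(-0.875, -0.023, -1.593)

At (-1/2, 5/2, -1/2): F = (0.750, 9.000, -10.000).
Jacobian J = [[-6·x - 1, 0, 0], [0, 4, 4·z + 1], [y, x - 2·y + 2·z, 2·y]].
At the point, J = [[2.000, 0.000, 0.000], [0.000, 4.000, -1.000], [2.500, -6.500, 5.000]] (det J = 27.000).
Solving J·Δ = −F gives Δ = (-0.375, -2.523, -1.093).
Then the next iterate is (x, y, z)₁ = (-0.875, -0.023, -1.593).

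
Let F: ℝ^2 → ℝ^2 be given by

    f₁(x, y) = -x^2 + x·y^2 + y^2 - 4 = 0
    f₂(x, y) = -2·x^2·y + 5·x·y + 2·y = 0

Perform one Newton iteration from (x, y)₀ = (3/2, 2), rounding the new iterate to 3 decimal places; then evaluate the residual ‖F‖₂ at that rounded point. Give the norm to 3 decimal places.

30.301

At (3/2, 2): F = (3.750, 10.000).
Jacobian J = [[-2·x + y^2, 2·x·y + 2·y], [-4·x·y + 5·y, -2·x^2 + 5·x + 2]].
At the point, J = [[1.000, 10.000], [-2.000, 5.000]] (det J = 25.000).
Solving J·Δ = −F gives Δ = (3.250, -0.700).
Then the next iterate is (x, y)₁ = (4.750, 1.300).
Re-evaluating at (4.750, 1.300): F = (-16.845, -25.18750), so ‖F‖₂ = 30.301.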